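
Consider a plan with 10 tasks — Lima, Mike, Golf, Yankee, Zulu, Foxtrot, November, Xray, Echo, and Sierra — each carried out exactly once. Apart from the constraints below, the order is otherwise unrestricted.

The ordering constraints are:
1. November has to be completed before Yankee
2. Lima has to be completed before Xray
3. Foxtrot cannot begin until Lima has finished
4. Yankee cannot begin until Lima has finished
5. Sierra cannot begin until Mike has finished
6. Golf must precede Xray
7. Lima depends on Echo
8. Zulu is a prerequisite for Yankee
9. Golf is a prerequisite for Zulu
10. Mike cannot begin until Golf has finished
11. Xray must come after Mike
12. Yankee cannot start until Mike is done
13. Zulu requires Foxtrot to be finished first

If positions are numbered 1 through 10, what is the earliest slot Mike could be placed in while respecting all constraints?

Working backwards through the constraints from Mike, its only required predecessor is Golf.
With 1 mandatory predecessor, the earliest Mike can sit is position 1+1 = 2, and placing just that one first achieves it.

2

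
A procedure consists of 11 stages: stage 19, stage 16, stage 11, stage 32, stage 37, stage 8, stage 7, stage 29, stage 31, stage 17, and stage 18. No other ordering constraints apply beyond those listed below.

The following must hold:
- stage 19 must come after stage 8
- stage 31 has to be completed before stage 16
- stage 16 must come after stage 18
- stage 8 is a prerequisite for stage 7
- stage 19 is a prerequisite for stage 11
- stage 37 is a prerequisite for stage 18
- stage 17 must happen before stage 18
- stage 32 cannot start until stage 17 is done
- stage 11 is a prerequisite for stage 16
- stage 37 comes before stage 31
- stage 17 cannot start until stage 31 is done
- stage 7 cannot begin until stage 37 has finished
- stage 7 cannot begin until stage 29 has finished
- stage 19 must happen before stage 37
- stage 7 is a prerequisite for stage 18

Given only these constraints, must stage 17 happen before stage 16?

Yes

There is a constraint chain stage 17 → stage 18 → stage 16.
So stage 17 must precede stage 16 in any valid ordering.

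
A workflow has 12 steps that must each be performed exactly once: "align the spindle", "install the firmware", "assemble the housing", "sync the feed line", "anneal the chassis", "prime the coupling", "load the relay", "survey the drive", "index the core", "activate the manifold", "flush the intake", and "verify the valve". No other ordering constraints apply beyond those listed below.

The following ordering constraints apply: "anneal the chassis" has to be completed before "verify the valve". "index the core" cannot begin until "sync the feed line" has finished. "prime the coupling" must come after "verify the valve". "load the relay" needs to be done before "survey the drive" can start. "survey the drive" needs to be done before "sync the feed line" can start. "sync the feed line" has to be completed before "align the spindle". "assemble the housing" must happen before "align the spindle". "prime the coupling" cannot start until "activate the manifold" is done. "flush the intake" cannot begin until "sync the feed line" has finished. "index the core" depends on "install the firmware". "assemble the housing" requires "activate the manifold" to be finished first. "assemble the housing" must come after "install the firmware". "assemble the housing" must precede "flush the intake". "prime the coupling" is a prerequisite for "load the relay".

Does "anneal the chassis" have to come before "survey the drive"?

Yes

Tracing the constraints gives a chain: "anneal the chassis" → "verify the valve" → "prime the coupling" → "load the relay" → "survey the drive".
So "anneal the chassis" must precede "survey the drive" in any valid ordering.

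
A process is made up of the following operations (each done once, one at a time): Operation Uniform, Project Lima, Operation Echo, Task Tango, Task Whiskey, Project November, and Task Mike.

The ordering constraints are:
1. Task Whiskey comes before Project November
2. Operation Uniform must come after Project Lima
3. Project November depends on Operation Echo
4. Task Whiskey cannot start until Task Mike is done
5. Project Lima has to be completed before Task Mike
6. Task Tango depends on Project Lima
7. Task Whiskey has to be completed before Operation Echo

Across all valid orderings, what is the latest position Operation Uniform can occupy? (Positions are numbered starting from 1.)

No constraint forces any operation after Operation Uniform, so it can be placed last, in position 7.

7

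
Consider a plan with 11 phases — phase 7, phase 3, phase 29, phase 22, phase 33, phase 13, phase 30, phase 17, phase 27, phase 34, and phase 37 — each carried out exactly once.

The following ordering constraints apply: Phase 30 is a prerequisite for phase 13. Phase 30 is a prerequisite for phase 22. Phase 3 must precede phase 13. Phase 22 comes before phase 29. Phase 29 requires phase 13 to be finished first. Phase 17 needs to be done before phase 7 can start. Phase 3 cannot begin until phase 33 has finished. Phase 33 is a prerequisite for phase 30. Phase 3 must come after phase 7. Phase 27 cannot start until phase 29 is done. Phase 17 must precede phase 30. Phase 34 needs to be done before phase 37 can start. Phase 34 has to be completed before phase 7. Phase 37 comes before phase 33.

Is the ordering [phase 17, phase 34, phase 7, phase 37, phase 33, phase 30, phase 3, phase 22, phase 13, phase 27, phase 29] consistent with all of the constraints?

No

The sequence places phase 27 ahead of phase 29.
But one of the constraints requires phase 29 before phase 27, so this ordering violates it.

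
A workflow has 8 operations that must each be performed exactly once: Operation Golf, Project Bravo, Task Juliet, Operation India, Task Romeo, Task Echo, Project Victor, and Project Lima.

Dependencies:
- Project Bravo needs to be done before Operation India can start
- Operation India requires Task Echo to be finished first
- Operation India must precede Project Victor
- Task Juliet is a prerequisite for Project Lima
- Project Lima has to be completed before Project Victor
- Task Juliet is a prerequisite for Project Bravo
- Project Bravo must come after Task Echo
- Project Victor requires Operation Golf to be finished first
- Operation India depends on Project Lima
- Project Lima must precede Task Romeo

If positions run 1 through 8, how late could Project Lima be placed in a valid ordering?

The operations that are forced after Project Lima, directly or by a chain of constraints, are Operation India, Task Romeo, Project Victor. That's 3 operations.
So at least 3 operations follow Project Lima, putting Project Lima no later than position 5. That position is achievable by scheduling everything else first.

5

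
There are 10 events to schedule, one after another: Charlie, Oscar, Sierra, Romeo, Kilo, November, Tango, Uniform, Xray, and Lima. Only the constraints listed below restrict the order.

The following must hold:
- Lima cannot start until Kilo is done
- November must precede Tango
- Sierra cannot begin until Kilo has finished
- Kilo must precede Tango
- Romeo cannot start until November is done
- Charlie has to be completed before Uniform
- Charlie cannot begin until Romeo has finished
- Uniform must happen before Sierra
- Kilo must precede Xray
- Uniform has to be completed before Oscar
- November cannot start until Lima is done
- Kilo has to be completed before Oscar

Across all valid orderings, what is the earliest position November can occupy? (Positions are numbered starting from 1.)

3

Every event that must precede November has to come before it. Tracing all chains that end at November, those events are: Kilo, Lima — 2 in total.
With 2 mandatory predecessors, the earliest November can sit is position 2+1 = 3, and placing just those 2 first achieves it.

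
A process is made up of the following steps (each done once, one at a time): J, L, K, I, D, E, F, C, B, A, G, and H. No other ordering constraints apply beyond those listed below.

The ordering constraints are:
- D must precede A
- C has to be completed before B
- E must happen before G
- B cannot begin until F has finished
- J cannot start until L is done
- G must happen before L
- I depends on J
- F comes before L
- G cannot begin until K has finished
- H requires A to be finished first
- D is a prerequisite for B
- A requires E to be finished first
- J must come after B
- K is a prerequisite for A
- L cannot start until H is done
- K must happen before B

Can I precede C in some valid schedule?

No

There is a dependency chain C → B → J → I, so I always comes after C.
So no valid ordering can have I before C.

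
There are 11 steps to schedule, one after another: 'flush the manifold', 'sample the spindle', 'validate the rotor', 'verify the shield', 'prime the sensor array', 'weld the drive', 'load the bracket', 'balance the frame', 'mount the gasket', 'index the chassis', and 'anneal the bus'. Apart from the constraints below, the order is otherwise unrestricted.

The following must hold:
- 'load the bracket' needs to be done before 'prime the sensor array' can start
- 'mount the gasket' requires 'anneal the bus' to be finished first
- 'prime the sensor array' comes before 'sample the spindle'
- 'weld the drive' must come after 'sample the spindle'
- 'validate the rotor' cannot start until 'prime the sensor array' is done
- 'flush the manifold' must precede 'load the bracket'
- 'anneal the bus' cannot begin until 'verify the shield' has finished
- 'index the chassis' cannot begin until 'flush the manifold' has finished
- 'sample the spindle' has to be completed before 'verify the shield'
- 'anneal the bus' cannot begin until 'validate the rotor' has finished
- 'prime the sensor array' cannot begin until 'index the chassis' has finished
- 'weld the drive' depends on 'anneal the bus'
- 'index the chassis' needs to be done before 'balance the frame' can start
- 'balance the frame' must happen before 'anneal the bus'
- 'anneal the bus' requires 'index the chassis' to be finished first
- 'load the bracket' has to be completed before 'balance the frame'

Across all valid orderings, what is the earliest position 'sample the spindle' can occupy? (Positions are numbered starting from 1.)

5

The steps that are forced before 'sample the spindle', directly or transitively, are 'flush the manifold', 'prime the sensor array', 'load the bracket', 'index the chassis'. That's 4 steps.
So at minimum 4 steps come before 'sample the spindle', putting 'sample the spindle' no earlier than position 5. That position is achievable by scheduling exactly those predecessors first.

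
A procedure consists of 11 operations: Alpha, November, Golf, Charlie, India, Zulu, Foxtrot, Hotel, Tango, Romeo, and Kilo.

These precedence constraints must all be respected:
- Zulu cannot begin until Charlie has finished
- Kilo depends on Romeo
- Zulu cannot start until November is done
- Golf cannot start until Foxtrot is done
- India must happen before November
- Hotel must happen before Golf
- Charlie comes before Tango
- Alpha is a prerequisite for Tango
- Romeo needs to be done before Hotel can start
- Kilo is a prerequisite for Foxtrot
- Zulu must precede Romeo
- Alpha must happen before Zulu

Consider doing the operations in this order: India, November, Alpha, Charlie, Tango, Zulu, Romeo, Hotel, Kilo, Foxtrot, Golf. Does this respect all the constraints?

Yes

Going through the constraints one by one, each required predecessor appears earlier in the sequence than its dependent — e.g. November (position 2) is before Zulu (position 6), as required.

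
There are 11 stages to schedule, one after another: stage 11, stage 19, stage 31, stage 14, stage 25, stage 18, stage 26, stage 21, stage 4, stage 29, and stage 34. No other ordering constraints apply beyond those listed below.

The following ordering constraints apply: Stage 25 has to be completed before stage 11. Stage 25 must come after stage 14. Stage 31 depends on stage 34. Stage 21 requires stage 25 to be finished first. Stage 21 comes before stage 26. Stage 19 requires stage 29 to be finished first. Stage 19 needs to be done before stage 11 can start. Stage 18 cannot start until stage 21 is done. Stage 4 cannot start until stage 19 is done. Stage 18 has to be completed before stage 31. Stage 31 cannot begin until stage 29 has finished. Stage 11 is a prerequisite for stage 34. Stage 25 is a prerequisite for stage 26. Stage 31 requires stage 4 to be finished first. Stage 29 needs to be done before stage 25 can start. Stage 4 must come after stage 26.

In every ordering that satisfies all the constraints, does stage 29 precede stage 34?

Chaining the stated constraints: stage 29 → stage 19 → stage 11 → stage 34.
Hence stage 29 necessarily comes before stage 34.

Yes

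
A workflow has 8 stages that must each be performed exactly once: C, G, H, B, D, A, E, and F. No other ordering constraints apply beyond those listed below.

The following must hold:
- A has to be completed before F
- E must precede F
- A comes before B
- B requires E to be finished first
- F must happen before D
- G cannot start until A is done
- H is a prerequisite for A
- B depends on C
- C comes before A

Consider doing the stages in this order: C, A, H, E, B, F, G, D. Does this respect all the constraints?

No

The sequence places A ahead of H.
But one of the constraints requires H before A, so this ordering violates it.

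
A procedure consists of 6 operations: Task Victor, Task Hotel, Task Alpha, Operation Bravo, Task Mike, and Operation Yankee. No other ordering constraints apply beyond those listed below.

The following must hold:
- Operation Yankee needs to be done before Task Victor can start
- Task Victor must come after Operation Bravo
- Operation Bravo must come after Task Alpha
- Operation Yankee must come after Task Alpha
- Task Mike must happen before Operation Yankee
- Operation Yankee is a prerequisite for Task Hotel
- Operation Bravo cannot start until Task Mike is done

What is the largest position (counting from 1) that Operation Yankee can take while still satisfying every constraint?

The operations that are forced after Operation Yankee, directly or by a chain of constraints, are Task Victor, Task Hotel. That's 2 operations.
So at least 2 operations follow Operation Yankee, putting Operation Yankee no later than position 4. That position is achievable by scheduling everything else first.

4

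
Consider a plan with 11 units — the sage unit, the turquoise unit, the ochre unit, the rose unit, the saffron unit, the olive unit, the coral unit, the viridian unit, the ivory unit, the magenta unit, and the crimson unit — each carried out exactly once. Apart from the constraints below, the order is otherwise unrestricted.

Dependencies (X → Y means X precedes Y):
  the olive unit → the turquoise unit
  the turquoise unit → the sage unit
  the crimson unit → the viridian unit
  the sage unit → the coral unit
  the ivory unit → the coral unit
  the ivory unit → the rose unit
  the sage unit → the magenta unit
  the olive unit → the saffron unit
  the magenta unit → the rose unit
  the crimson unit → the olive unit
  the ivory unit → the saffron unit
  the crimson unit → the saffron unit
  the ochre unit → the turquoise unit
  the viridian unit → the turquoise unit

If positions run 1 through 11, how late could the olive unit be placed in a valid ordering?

Following every chain forward from the olive unit, the units that must come later are the sage unit, the turquoise unit, the rose unit, the saffron unit, the coral unit, the magenta unit — 6 of them.
With 6 mandatory successors out of 11 units total, the latest slot for the olive unit is 11−6 = 5, and it's reachable by doing all non-successors before the olive unit.

5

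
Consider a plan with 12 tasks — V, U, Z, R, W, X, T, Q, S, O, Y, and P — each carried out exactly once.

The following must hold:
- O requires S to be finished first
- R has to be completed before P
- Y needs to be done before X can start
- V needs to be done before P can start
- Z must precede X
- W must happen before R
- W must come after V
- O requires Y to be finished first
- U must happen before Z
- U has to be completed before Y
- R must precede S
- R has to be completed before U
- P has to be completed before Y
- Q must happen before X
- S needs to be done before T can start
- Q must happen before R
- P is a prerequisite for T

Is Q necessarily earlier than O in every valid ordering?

There is a constraint chain Q → R → S → O.
Hence Q necessarily comes before O.

Yes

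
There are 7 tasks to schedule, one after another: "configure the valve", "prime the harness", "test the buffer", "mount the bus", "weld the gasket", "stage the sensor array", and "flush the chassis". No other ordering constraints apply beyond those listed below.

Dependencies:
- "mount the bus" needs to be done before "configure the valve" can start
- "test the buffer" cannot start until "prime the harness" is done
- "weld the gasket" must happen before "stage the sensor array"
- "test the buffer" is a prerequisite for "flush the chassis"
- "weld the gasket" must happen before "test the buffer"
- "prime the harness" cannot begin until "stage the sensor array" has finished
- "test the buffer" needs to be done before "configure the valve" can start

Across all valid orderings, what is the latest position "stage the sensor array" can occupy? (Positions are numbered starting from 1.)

Following every chain forward from "stage the sensor array", the tasks that must come later are "configure the valve", "prime the harness", "test the buffer", "flush the chassis" — 4 of them.
So at least 4 tasks follow "stage the sensor array", putting "stage the sensor array" no later than position 3. That position is achievable by scheduling everything else first.

3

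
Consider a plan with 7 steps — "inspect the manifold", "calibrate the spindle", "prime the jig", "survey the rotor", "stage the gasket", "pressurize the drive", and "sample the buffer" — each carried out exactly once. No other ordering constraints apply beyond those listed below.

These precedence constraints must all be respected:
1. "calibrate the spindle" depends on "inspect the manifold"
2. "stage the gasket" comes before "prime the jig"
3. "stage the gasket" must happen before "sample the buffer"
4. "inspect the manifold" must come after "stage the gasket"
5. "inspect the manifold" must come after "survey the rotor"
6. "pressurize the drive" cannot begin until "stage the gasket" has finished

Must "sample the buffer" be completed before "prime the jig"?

No

"sample the buffer" and "prime the jig" are not related by any chain of constraints.
So "sample the buffer" can come before "prime the jig" or after — it is not forced.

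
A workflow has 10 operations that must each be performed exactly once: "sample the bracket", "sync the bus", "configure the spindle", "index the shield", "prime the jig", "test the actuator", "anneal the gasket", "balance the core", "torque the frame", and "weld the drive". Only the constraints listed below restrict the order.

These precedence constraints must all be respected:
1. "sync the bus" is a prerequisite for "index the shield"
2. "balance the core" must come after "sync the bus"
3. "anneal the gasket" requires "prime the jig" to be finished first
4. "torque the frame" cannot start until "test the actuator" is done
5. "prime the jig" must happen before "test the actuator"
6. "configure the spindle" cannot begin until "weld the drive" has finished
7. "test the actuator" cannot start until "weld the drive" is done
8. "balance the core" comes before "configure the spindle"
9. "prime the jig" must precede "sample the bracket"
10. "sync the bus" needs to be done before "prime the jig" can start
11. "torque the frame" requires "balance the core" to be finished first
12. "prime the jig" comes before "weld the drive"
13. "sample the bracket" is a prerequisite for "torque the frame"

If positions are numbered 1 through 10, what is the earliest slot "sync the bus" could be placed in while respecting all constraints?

1

"sync the bus" has no prerequisites at all, so it can go in position 1.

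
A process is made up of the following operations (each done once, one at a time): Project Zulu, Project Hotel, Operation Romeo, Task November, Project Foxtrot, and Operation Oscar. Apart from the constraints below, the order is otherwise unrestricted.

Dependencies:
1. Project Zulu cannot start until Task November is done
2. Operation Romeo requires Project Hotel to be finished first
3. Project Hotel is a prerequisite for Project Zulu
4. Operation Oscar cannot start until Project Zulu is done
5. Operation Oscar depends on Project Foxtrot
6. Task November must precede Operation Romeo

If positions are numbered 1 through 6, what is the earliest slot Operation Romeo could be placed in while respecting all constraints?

3

Every operation that must precede Operation Romeo has to come before it. Tracing all chains that end at Operation Romeo, those operations are: Project Hotel, Task November — 2 in total.
So at minimum 2 operations come before Operation Romeo, putting Operation Romeo no earlier than position 3. That position is achievable by scheduling exactly those predecessors first.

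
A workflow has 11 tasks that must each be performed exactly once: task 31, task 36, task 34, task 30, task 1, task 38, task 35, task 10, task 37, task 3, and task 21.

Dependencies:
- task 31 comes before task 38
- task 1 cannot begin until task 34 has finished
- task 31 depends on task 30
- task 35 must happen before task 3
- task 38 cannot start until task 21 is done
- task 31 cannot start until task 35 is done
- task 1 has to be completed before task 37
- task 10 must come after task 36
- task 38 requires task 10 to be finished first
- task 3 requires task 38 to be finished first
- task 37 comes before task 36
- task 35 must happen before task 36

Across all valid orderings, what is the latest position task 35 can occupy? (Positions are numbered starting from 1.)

The tasks that are forced after task 35, directly or by a chain of constraints, are task 31, task 36, task 38, task 10, task 3. That's 5 tasks.
With 5 mandatory successors out of 11 tasks total, the latest slot for task 35 is 11−5 = 6, and it's reachable by doing all non-successors before task 35.

6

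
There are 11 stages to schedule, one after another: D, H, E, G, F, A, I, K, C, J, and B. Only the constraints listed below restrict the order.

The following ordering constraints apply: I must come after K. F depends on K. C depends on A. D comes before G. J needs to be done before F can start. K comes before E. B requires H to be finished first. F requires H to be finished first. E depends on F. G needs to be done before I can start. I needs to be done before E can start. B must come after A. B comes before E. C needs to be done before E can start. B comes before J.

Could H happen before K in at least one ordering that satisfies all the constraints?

Yes

The constraints leave H and K unordered relative to each other; nothing requires K earlier.
That means at least one valid schedule has H before K.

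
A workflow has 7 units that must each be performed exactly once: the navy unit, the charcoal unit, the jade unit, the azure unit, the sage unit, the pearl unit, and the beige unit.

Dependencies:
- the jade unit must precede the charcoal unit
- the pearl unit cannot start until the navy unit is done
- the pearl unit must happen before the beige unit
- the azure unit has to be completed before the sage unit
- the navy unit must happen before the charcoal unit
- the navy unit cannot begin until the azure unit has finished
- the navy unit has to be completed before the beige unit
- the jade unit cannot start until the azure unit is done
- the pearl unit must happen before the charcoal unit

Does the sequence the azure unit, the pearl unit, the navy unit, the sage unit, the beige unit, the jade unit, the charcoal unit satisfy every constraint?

The sequence places the pearl unit ahead of the navy unit.
That contradicts the constraint that the navy unit must precede the pearl unit.

No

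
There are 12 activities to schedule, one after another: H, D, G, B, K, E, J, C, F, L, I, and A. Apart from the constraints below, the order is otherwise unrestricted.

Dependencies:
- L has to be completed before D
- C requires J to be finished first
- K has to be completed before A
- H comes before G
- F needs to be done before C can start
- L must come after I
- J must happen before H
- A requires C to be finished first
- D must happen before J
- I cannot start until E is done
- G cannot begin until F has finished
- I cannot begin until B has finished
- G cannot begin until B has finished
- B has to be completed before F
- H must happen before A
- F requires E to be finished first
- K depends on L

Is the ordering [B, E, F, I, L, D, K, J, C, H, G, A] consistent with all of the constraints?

Yes

Going through the constraints one by one, each required predecessor appears earlier in the sequence than its dependent — e.g. B (position 1) is before G (position 11), as required.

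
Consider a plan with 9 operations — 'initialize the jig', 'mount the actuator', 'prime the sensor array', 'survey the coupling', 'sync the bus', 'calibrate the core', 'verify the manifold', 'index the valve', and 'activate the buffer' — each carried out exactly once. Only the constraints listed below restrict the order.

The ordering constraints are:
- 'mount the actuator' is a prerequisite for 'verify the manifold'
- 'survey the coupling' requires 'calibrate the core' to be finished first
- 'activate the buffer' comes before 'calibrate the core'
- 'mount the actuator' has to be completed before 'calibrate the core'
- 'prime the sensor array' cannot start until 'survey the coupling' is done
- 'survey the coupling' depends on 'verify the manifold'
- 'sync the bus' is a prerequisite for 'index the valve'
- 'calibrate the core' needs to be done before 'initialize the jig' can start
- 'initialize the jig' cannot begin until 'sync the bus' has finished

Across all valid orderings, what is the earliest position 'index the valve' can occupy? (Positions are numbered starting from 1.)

The only operation forced before 'index the valve' (directly or transitively) is 'sync the bus'.
So at minimum 1 operation comes before 'index the valve', putting 'index the valve' no earlier than position 2. That position is achievable by scheduling exactly that predecessor first.

2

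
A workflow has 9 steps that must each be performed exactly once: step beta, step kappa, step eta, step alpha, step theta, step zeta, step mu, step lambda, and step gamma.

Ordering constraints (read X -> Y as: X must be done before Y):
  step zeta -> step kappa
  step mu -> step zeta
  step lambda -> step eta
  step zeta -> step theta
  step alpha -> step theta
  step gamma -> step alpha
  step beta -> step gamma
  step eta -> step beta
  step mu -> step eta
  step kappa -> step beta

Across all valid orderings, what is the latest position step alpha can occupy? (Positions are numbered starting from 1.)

Following the constraints forward from step alpha, its only required successor is step theta.
With 1 mandatory successor out of 9 steps total, the latest slot for step alpha is 9−1 = 8, and it's reachable by doing all non-successors before step alpha.

8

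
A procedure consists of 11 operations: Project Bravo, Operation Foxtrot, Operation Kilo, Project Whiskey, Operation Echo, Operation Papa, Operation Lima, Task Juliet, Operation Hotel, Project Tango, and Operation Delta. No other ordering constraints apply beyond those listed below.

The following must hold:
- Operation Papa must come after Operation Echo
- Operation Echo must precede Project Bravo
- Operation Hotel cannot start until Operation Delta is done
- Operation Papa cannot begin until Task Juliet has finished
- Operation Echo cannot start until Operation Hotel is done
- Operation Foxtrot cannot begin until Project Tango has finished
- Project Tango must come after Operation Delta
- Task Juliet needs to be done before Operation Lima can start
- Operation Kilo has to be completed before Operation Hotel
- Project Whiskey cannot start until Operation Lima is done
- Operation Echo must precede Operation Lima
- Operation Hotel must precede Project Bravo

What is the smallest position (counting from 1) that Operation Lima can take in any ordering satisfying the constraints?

Working backwards through the constraints from Operation Lima, its full set of required predecessors is Operation Kilo, Operation Echo, Task Juliet, Operation Hotel, Operation Delta — 5 of them.
So at minimum 5 operations come before Operation Lima, putting Operation Lima no earlier than position 6. That position is achievable by scheduling exactly those predecessors first.

6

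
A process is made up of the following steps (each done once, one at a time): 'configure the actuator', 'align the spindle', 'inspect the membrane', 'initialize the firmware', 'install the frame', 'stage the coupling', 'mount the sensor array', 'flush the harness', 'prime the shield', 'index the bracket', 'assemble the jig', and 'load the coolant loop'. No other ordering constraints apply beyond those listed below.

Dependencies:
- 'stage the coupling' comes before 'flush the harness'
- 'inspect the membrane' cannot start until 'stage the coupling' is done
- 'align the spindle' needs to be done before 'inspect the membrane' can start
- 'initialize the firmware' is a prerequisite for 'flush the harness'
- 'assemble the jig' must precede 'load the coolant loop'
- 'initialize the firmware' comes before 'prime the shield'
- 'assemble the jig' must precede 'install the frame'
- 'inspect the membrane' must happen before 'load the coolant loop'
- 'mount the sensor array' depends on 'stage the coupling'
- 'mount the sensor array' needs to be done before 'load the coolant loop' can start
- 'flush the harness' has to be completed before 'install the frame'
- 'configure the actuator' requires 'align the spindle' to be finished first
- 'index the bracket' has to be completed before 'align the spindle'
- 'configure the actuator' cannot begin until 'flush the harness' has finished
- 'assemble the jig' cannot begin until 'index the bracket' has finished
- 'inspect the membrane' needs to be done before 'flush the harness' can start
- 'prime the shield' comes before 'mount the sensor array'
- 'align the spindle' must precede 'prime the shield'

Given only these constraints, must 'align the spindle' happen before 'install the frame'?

Yes

There is a constraint chain 'align the spindle' → 'inspect the membrane' → 'flush the harness' → 'install the frame'.
So 'align the spindle' must precede 'install the frame' in any valid ordering.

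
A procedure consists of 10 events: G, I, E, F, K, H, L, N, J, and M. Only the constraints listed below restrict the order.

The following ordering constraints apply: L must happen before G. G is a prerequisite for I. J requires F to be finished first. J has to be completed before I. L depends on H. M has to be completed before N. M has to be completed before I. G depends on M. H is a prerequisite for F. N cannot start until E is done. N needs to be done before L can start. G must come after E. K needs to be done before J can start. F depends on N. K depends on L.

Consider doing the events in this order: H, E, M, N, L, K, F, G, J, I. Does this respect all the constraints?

Yes

Checking each listed constraint against this order: for instance, M is in position 3 and I in position 10, so that constraint holds — and the remaining constraints check out the same way.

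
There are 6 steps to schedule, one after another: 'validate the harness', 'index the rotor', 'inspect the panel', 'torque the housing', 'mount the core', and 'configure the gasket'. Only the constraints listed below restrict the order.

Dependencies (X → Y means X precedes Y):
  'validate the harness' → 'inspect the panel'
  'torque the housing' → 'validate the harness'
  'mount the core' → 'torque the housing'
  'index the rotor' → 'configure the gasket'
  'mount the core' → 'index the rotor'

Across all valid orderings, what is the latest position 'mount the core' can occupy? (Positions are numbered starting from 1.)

1

Following every chain forward from 'mount the core', the steps that must come later are 'validate the harness', 'index the rotor', 'inspect the panel', 'torque the housing', 'configure the gasket' — 5 of them.
So at least 5 steps follow 'mount the core', putting 'mount the core' no later than position 1. That position is achievable by scheduling everything else first.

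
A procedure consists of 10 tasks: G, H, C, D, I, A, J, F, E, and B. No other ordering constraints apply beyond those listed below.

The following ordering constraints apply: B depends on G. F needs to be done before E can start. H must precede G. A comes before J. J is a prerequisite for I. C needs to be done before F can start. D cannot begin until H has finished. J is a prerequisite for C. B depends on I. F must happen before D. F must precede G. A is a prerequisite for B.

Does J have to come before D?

Yes

There is a constraint chain J → C → F → D.
Hence J necessarily comes before D.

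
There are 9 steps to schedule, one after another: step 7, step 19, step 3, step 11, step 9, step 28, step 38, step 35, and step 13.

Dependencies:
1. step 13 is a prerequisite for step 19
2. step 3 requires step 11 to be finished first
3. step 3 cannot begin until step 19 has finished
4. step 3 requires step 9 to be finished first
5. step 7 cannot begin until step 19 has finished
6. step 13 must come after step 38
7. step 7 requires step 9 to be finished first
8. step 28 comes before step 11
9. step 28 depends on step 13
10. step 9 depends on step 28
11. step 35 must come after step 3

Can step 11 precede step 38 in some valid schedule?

No

Following step 38 → step 13 → step 28 → step 11, step 38 must precede step 11 in every valid ordering.
So no valid ordering can have step 11 before step 38.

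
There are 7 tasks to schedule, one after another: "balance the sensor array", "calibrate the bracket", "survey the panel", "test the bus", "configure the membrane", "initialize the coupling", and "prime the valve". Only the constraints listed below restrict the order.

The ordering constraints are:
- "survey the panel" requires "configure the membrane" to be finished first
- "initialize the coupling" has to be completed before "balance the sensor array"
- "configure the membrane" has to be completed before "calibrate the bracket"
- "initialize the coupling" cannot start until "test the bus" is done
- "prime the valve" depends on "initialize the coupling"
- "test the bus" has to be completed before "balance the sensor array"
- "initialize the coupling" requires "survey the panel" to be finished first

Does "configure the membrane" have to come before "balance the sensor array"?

Yes

Tracing the constraints gives a chain: "configure the membrane" → "survey the panel" → "initialize the coupling" → "balance the sensor array".
So "configure the membrane" must precede "balance the sensor array" in any valid ordering.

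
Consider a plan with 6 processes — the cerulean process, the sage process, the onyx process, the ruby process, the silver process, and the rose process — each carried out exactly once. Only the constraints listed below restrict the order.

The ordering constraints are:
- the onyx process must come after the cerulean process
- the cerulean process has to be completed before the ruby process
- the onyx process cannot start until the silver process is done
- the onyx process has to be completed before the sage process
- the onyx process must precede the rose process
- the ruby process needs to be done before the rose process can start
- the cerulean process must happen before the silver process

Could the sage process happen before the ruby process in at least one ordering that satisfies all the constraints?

Yes

The constraints leave the sage process and the ruby process unordered relative to each other; nothing requires the ruby process earlier.
So a valid ordering placing the sage process earlier than the ruby process exists.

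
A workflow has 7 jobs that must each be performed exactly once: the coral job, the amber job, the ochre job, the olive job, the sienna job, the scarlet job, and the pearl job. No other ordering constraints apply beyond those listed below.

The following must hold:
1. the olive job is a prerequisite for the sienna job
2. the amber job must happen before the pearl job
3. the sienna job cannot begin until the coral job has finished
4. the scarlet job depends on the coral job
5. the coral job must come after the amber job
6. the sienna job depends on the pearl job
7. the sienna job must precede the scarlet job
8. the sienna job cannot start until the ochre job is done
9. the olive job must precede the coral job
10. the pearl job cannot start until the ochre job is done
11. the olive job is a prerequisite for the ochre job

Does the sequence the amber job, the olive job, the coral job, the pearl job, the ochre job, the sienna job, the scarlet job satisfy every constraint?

No

The sequence places the pearl job ahead of the ochre job.
That contradicts the constraint that the ochre job must precede the pearl job.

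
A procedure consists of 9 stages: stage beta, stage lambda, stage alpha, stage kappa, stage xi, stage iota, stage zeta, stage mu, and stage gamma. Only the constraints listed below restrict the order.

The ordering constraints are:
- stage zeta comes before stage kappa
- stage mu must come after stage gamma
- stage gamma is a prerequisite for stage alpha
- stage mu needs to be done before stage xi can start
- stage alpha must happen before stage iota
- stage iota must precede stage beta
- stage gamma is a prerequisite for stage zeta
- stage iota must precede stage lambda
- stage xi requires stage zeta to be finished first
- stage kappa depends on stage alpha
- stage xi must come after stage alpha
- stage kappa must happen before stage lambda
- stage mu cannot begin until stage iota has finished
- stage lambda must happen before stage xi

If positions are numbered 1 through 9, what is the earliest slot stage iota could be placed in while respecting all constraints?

3

The stages that are forced before stage iota, directly or transitively, are stage alpha, stage gamma. That's 2 stages.
So at minimum 2 stages come before stage iota, putting stage iota no earlier than position 3. That position is achievable by scheduling exactly those predecessors first.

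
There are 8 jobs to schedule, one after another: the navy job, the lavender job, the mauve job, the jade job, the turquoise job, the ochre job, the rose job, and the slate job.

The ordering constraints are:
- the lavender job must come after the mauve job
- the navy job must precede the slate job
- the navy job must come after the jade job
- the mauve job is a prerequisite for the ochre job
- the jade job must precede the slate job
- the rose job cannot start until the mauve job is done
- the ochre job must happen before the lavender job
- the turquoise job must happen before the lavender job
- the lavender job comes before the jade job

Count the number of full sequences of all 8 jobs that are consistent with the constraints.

20

2 jobs have no prerequisites (the mauve job, the turquoise job), so any of them could come first.
Enumerating by repeatedly choosing an available job (one whose prerequisites are all placed) gives 20 distinct complete orderings.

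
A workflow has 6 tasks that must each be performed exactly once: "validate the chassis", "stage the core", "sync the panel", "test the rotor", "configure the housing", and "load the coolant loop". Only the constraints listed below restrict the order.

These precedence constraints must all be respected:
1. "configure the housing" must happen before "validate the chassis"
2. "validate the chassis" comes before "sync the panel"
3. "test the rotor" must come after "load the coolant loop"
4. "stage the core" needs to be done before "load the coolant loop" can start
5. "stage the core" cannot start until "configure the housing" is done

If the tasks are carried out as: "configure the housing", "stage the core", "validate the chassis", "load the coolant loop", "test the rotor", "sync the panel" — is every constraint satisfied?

Checking each listed constraint against this order: for instance, "validate the chassis" is in position 3 and "sync the panel" in position 6, so that constraint holds — and the remaining constraints check out the same way.

Yes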